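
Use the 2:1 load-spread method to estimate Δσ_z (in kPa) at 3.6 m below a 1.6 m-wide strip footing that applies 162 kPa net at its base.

By the 2:1 method the load spreads at 1 horizontal : 2 vertical, so at depth z the loaded area has grown by z in each plan dimension:
Δσ = qB/(B+z) = 162×1.6/(1.6+3.6) = 49.846 kPa

Δσ_z ≈ 49.8 kPa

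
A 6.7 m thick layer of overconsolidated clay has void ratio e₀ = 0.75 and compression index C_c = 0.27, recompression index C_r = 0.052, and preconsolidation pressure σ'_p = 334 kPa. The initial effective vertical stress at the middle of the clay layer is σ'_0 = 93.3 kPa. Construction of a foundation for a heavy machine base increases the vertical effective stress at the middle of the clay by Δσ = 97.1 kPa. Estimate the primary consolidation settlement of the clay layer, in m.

Final effective stress: σ'_f = 93.3 + 97.1 = 190.4 kPa.
σ'_f = 190.4 ≤ σ'_p = 334 kPa, so the clay remains overconsolidated and only the recompression index applies:
S_c = C_r·H/(1+e₀)·log₁₀(σ'_f/σ'_0) = 0.052×6.7/1.75×log₁₀(190.4/93.3)
    = 0.19909 × 0.30979 = 0.06168 m

S_c ≈ 0.0617 m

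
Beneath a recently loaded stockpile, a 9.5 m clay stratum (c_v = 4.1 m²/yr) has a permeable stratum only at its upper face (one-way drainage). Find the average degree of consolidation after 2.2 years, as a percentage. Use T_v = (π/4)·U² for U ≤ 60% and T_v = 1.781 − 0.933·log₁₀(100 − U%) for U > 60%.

Drainage path length: H_d = H = 9.5 m (single drainage).
T_v = c_v·t/H_d² = 4.1×2.2/9.5² = 0.099945.
T_v = 0.099945 corresponds to the U ≤ 60% branch:
U = √(4T_v/π) = 0.3567

U ≈ 35.7 %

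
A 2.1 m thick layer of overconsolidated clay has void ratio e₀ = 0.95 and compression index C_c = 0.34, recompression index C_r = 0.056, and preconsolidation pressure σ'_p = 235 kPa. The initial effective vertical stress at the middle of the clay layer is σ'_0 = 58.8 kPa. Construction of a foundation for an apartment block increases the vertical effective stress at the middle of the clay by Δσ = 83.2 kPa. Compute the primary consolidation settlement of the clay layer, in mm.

S_c ≈ 23.1 mm

Final effective stress: σ'_f = 58.8 + 83.2 = 142 kPa.
σ'_f = 142 ≤ σ'_p = 235 kPa, so the clay remains overconsolidated and only the recompression index applies:
S_c = C_r·H/(1+e₀)·log₁₀(σ'_f/σ'_0) = 0.056×2.1/1.95×log₁₀(142/58.8)
    = 0.060306 × 0.38291 = 0.02309 m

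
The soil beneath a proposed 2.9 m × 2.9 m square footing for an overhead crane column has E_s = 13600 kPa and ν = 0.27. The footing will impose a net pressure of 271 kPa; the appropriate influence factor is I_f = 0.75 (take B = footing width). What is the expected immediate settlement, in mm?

S_e ≈ 40.2 mm

Immediate (elastic) settlement: S_e = q·B·(1−ν²)/E_s · I_f.
S_e = 271 × 2.9 × (1 − 0.27²) / 13600 × 0.75
    = 271 × 2.9 × 0.9271 / 13600 × 0.75
    = 0.04018 m = 40.18 mm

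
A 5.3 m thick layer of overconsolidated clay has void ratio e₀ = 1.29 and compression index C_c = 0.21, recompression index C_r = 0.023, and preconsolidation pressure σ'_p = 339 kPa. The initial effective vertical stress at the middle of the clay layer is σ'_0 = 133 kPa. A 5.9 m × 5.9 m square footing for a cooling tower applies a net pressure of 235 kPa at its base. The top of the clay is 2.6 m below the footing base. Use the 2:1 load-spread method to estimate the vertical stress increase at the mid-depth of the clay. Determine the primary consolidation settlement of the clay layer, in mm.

Mid-depth of clay below the footing base: z = 2.6 + 5.3/2 = 5.25 m.
Stress increase at mid-clay by the 2:1 spreading method:
Δσ = qBL/((B+z)(L+z)) = 235×5.9×5.9/((5.9+5.25)(5.9+5.25)) = 65.799 kPa
Final effective stress: σ'_f = 133 + 65.799 = 198.8 kPa.
σ'_f = 198.8 ≤ σ'_p = 339 kPa, so the clay remains overconsolidated and only the recompression index applies:
S_c = C_r·H/(1+e₀)·log₁₀(σ'_f/σ'_0) = 0.023×5.3/2.29×log₁₀(198.8/133)
    = 0.053231 × 0.17456 = 0.009292 m

S_c ≈ 9.29 mm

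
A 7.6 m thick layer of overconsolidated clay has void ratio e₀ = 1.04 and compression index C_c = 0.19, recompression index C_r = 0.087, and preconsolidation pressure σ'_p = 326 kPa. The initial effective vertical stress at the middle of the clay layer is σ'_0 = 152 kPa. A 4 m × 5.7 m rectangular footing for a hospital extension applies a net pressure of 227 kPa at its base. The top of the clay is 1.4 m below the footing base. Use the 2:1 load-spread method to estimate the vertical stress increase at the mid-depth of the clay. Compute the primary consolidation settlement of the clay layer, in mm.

Mid-depth of clay below the footing base: z = 1.4 + 7.6/2 = 5.2 m.
Stress increase at mid-clay by the 2:1 spreading method:
Δσ = qBL/((B+z)(L+z)) = 227×4×5.7/((4+5.2)(5.7+5.2)) = 51.611 kPa
Final effective stress: σ'_f = 152 + 51.611 = 203.61 kPa.
σ'_f = 203.61 ≤ σ'_p = 326 kPa, so the clay remains overconsolidated and only the recompression index applies:
S_c = C_r·H/(1+e₀)·log₁₀(σ'_f/σ'_0) = 0.087×7.6/2.04×log₁₀(203.61/152)
    = 0.32412 × 0.12696 = 0.04115 m

S_c ≈ 41.2 mm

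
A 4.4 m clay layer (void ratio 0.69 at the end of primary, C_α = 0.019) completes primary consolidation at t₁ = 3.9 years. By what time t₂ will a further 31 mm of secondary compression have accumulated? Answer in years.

S_s = C_α·H/(1+e_p)·log₁₀(t₂/t₁) ⇒ log₁₀(t₂/t₁) = S_s·(1+e_p)/(C_α·H).
log₁₀(t₂/t₁) = 0.031 × (1+0.69) / (0.019×4.4) = 0.6267
t₂ = t₁ × 10^0.6267 = 3.9 × 4.233 = 16.51 years

t₂ ≈ 16.5 years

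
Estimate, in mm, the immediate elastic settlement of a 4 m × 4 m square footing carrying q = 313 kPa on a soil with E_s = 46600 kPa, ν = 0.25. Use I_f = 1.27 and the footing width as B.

S_e ≈ 32 mm

Immediate (elastic) settlement: S_e = q·B·(1−ν²)/E_s · I_f.
S_e = 313 × 4 × (1 − 0.25²) / 46600 × 1.27
    = 313 × 4 × 0.9375 / 46600 × 1.27
    = 0.03199 m = 31.99 mm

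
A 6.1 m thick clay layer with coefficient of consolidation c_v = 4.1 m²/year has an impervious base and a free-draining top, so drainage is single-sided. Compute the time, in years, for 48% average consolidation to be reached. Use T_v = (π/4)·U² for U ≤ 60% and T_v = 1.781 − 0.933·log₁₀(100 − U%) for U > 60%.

t ≈ 1.64 years

Drainage path length: H_d = H = 6.1 m (single drainage).
U ≤ 60%: T_v = (π/4)·U² = (π/4)×0.48² = 0.18096.
t = T_v·H_d²/c_v = 0.18096×6.1²/4.1 = 1.642 years.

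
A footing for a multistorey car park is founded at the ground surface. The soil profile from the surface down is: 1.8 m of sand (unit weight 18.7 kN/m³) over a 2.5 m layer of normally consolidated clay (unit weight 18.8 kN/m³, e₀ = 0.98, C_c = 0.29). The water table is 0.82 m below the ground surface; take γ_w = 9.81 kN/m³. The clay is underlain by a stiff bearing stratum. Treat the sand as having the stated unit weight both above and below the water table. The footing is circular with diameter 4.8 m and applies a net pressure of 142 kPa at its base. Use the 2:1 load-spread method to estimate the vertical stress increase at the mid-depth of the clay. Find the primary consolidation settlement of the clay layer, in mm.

Mid-depth of clay below the ground surface: z = 1.8 + 2.5/2 = 3.05 m.
Total vertical stress at mid-clay: σ_v = 18.7×1.8 + 18.8×1.25 = 57.16 kPa.
Pore pressure: u = 9.81×(3.05 − 0.82) = 21.876 kPa.
Initial effective stress: σ'_0 = σ_v − u = 57.16 − 21.876 = 35.284 kPa.
Stress increase at mid-clay by the 2:1 spreading method:
Δσ ≈ qD²/(D+z)² = 142×4.8²/(4.8+3.05)² = 53.092 kPa
Final effective stress: σ'_f = σ'_0 + Δσ = 35.284 + 53.092 = 88.376 kPa.
Normally consolidated clay, so the full stress increment lies on the virgin compression line:
S_c = C_c·H/(1+e₀)·log₁₀(σ'_f/σ'_0) = 0.29×2.5/(1+0.98)×log₁₀(88.376/35.284)
    = 0.36616 × 0.39876 = 0.146 m

S_c ≈ 146 mm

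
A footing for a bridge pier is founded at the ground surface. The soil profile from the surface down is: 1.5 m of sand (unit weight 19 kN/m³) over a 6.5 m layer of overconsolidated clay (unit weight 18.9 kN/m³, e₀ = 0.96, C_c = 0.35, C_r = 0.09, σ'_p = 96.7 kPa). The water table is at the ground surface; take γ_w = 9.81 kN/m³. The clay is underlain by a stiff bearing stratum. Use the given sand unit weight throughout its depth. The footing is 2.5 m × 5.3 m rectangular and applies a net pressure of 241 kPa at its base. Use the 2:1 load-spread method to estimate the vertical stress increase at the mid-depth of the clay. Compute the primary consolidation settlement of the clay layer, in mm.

S_c ≈ 90.6 mm

Mid-depth of clay below the ground surface: z = 1.5 + 6.5/2 = 4.75 m.
Total vertical stress at mid-clay: σ_v = 19×1.5 + 18.9×3.25 = 89.925 kPa.
Pore pressure: u = 9.81×(4.75 − 0) = 46.598 kPa.
Initial effective stress: σ'_0 = σ_v − u = 89.925 − 46.598 = 43.327 kPa.
Stress increase at mid-clay by the 2:1 spreading method:
Δσ = qBL/((B+z)(L+z)) = 241×2.5×5.3/((2.5+4.75)(5.3+4.75)) = 43.826 kPa
Final effective stress: σ'_f = 43.327 + 43.826 = 87.153 kPa.
σ'_f = 87.153 ≤ σ'_p = 96.7 kPa, so the clay remains overconsolidated and only the recompression index applies:
S_c = C_r·H/(1+e₀)·log₁₀(σ'_f/σ'_0) = 0.09×6.5/1.96×log₁₀(87.153/43.327)
    = 0.29847 × 0.30352 = 0.09059 m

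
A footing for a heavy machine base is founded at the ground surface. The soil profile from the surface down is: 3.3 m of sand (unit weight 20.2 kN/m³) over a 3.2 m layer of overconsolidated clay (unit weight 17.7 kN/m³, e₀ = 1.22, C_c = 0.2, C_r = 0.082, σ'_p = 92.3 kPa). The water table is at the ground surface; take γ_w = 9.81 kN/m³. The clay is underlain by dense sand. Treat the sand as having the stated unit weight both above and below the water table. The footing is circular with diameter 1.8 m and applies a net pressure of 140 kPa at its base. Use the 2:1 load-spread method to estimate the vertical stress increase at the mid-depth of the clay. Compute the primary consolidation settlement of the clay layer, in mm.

Mid-depth of clay below the ground surface: z = 3.3 + 3.2/2 = 4.9 m.
Total vertical stress at mid-clay: σ_v = 20.2×3.3 + 17.7×1.6 = 94.98 kPa.
Pore pressure: u = 9.81×(4.9 − 0) = 48.069 kPa.
Initial effective stress: σ'_0 = σ_v − u = 94.98 − 48.069 = 46.911 kPa.
Stress increase at mid-clay by the 2:1 spreading method:
Δσ ≈ qD²/(D+z)² = 140×1.8²/(1.8+4.9)² = 10.105 kPa
Final effective stress: σ'_f = 46.911 + 10.105 = 57.016 kPa.
σ'_f = 57.016 ≤ σ'_p = 92.3 kPa, so the clay remains overconsolidated and only the recompression index applies:
S_c = C_r·H/(1+e₀)·log₁₀(σ'_f/σ'_0) = 0.082×3.2/2.22×log₁₀(57.016/46.911)
    = 0.11819 × 0.084722 = 0.01001 m

S_c ≈ 10 mm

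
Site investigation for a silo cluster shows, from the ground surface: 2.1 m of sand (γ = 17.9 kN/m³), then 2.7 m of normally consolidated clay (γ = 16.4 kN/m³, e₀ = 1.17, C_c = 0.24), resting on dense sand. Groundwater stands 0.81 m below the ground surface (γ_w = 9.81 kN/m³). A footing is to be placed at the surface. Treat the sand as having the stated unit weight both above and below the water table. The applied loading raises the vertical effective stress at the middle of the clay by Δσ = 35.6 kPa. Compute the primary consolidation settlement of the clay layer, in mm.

S_c ≈ 93.2 mm

Mid-depth of clay below the ground surface: z = 2.1 + 2.7/2 = 3.45 m.
Total vertical stress at mid-clay: σ_v = 17.9×2.1 + 16.4×1.35 = 59.73 kPa.
Pore pressure: u = 9.81×(3.45 − 0.81) = 25.898 kPa.
Initial effective stress: σ'_0 = σ_v − u = 59.73 − 25.898 = 33.832 kPa.
Final effective stress: σ'_f = σ'_0 + Δσ = 33.832 + 35.6 = 69.432 kPa.
Normally consolidated clay, so the full stress increment lies on the virgin compression line:
S_c = C_c·H/(1+e₀)·log₁₀(σ'_f/σ'_0) = 0.24×2.7/(1+1.17)×log₁₀(69.432/33.832)
    = 0.29862 × 0.31223 = 0.09324 m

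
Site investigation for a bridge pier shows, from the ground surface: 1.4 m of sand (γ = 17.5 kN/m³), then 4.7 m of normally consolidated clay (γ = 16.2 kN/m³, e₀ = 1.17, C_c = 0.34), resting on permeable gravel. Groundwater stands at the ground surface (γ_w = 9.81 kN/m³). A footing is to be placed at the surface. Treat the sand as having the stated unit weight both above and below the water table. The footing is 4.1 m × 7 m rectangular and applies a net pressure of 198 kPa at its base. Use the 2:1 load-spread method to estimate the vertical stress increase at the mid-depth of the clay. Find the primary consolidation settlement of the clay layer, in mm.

S_c ≈ 411 mm

Mid-depth of clay below the ground surface: z = 1.4 + 4.7/2 = 3.75 m.
Total vertical stress at mid-clay: σ_v = 17.5×1.4 + 16.2×2.35 = 62.57 kPa.
Pore pressure: u = 9.81×(3.75 − 0) = 36.788 kPa.
Initial effective stress: σ'_0 = σ_v − u = 62.57 − 36.788 = 25.782 kPa.
Stress increase at mid-clay by the 2:1 spreading method:
Δσ = qBL/((B+z)(L+z)) = 198×4.1×7/((4.1+3.75)(7+3.75)) = 67.339 kPa
Final effective stress: σ'_f = σ'_0 + Δσ = 25.782 + 67.339 = 93.121 kPa.
Normally consolidated clay, so the full stress increment lies on the virgin compression line:
S_c = C_c·H/(1+e₀)·log₁₀(σ'_f/σ'_0) = 0.34×4.7/(1+1.17)×log₁₀(93.121/25.782)
    = 0.73641 × 0.55773 = 0.4107 m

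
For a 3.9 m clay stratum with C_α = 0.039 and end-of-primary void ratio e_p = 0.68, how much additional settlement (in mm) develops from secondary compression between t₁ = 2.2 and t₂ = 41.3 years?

S_s ≈ 115 mm

Secondary compression: S_s = C_α·H/(1+e_p)·log₁₀(t₂/t₁)
S_s = 0.039×3.9/(1+0.68)×log₁₀(41.3/2.2)
    = 0.09054 × 1.274 = 0.1153 m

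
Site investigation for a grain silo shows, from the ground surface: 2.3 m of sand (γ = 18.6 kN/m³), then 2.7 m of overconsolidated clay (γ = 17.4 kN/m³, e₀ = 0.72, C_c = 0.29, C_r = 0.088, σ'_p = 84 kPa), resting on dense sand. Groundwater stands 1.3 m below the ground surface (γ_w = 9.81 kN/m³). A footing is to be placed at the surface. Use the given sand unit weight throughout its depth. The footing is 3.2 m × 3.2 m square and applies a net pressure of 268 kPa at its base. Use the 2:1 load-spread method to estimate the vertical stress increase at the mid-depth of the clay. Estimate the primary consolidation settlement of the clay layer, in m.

Mid-depth of clay below the ground surface: z = 2.3 + 2.7/2 = 3.65 m.
Total vertical stress at mid-clay: σ_v = 18.6×2.3 + 17.4×1.35 = 66.27 kPa.
Pore pressure: u = 9.81×(3.65 − 1.3) = 23.054 kPa.
Initial effective stress: σ'_0 = σ_v − u = 66.27 − 23.054 = 43.216 kPa.
Stress increase at mid-clay by the 2:1 spreading method:
Δσ = qBL/((B+z)(L+z)) = 268×3.2×3.2/((3.2+3.65)(3.2+3.65)) = 58.486 kPa
Final effective stress: σ'_f = 43.216 + 58.486 = 101.7 kPa.
σ'_f = 101.7 > σ'_p = 84 kPa, so the stress path crosses the preconsolidation pressure — recompression up to σ'_p, then virgin compression beyond:
S_c = H/(1+e₀)·[C_r·log₁₀(σ'_p/σ'_0) + C_c·log₁₀(σ'_f/σ'_p)]
    = 2.7/1.72 × [0.088×log₁₀(84/43.216) + 0.29×log₁₀(101.7/84)]
    = 1.5698 × [0.0254 + 0.024082] = 0.07768 m

S_c ≈ 0.0777 m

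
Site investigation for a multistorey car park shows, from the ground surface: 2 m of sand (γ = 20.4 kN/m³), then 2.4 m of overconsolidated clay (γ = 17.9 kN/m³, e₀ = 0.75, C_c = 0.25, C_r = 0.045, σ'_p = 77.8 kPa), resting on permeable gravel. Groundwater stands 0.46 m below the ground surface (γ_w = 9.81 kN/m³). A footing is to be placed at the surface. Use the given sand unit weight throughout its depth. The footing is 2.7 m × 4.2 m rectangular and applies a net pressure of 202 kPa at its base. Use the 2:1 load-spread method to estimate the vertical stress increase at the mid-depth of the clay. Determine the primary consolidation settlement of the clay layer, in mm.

S_c ≈ 39.2 mm

Mid-depth of clay below the ground surface: z = 2 + 2.4/2 = 3.2 m.
Total vertical stress at mid-clay: σ_v = 20.4×2 + 17.9×1.2 = 62.28 kPa.
Pore pressure: u = 9.81×(3.2 − 0.46) = 26.879 kPa.
Initial effective stress: σ'_0 = σ_v − u = 62.28 − 26.879 = 35.401 kPa.
Stress increase at mid-clay by the 2:1 spreading method:
Δσ = qBL/((B+z)(L+z)) = 202×2.7×4.2/((2.7+3.2)(4.2+3.2)) = 52.466 kPa
Final effective stress: σ'_f = 35.401 + 52.466 = 87.867 kPa.
σ'_f = 87.867 > σ'_p = 77.8 kPa, so the stress path crosses the preconsolidation pressure — recompression up to σ'_p, then virgin compression beyond:
S_c = H/(1+e₀)·[C_r·log₁₀(σ'_p/σ'_0) + C_c·log₁₀(σ'_f/σ'_p)]
    = 2.4/1.75 × [0.045×log₁₀(77.8/35.401) + 0.25×log₁₀(87.867/77.8)]
    = 1.3714 × [0.015388 + 0.013212] = 0.03922 m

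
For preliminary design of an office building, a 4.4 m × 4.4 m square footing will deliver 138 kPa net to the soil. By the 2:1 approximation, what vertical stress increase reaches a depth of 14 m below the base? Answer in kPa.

Δσ_z ≈ 7.89 kPa

By the 2:1 method the load spreads at 1 horizontal : 2 vertical, so at depth z the loaded area has grown by z in each plan dimension:
Δσ = qBL/((B+z)(L+z)) = 138×4.4×4.4/((4.4+14)(4.4+14)) = 7.8913 kPa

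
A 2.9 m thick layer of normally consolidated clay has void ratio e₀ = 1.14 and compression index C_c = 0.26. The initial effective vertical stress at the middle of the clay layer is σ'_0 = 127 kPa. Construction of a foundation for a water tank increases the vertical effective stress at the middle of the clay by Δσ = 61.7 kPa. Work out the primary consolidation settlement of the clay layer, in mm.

S_c ≈ 60.6 mm

Final effective stress: σ'_f = σ'_0 + Δσ = 127 + 61.7 = 188.7 kPa.
Normally consolidated clay, so the full stress increment lies on the virgin compression line:
S_c = C_c·H/(1+e₀)·log₁₀(σ'_f/σ'_0) = 0.26×2.9/(1+1.14)×log₁₀(188.7/127)
    = 0.35234 × 0.17197 = 0.06059 m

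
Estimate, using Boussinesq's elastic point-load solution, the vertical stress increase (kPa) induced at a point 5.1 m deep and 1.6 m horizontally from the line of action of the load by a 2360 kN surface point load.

Δσ_z ≈ 34.3 kPa

Boussinesq vertical stress below a point load on an elastic half-space:
Δσ_z = 3P/(2πz²) · [1 + (r/z)²]^(−5/2)
r/z = 1.6/5.1 = 0.31373; [1+(r/z)²]^(−5/2) = 0.79082.
Δσ_z = 3×2360/(2π×5.1²) × 0.79082 = 43.322 × 0.79082 = 34.26 kPa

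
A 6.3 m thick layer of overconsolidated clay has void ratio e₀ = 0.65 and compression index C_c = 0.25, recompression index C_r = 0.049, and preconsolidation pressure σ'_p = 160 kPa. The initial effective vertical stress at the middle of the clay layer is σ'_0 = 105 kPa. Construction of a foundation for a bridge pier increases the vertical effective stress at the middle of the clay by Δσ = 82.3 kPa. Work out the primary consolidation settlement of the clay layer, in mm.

S_c ≈ 99.5 mm

Final effective stress: σ'_f = 105 + 82.3 = 187.3 kPa.
σ'_f = 187.3 > σ'_p = 160 kPa, so the stress path crosses the preconsolidation pressure — recompression up to σ'_p, then virgin compression beyond:
S_c = H/(1+e₀)·[C_r·log₁₀(σ'_p/σ'_0) + C_c·log₁₀(σ'_f/σ'_p)]
    = 6.3/1.65 × [0.049×log₁₀(160/105) + 0.25×log₁₀(187.3/160)]
    = 3.8182 × [0.0089636 + 0.017104] = 0.09953 m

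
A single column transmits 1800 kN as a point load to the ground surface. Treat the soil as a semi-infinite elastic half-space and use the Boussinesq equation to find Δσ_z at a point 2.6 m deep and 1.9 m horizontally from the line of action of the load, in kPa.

Boussinesq vertical stress below a point load on an elastic half-space:
Δσ_z = 3P/(2πz²) · [1 + (r/z)²]^(−5/2)
r/z = 1.9/2.6 = 0.73077; [1+(r/z)²]^(−5/2) = 0.3431.
Δσ_z = 3×1800/(2π×2.6²) × 0.3431 = 127.14 × 0.3431 = 43.62 kPa

Δσ_z ≈ 43.6 kPa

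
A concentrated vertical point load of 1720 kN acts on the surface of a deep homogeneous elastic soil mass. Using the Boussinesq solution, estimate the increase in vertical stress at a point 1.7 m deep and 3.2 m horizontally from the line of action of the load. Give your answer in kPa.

Δσ_z ≈ 6.46 kPa

Boussinesq vertical stress below a point load on an elastic half-space:
Δσ_z = 3P/(2πz²) · [1 + (r/z)²]^(−5/2)
r/z = 3.2/1.7 = 1.8824; [1+(r/z)²]^(−5/2) = 0.022729.
Δσ_z = 3×1720/(2π×1.7²) × 0.022729 = 284.17 × 0.022729 = 6.459 kPa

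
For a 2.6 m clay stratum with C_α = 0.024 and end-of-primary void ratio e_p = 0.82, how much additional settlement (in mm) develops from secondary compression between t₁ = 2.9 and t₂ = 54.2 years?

S_s ≈ 43.6 mm

Secondary compression: S_s = C_α·H/(1+e_p)·log₁₀(t₂/t₁)
S_s = 0.024×2.6/(1+0.82)×log₁₀(54.2/2.9)
    = 0.03429 × 1.272 = 0.0436 m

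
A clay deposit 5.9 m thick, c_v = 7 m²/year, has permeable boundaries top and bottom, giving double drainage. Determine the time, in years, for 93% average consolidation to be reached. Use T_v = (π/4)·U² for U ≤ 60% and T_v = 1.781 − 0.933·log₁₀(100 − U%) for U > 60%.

Drainage path length: H_d = H/2 = 2.95 m (double drainage).
U > 60%: T_v = 1.781 − 0.933·log₁₀(100 − 93) = 0.99252.
t = T_v·H_d²/c_v = 0.99252×2.95²/7 = 1.234 years.

t ≈ 1.23 years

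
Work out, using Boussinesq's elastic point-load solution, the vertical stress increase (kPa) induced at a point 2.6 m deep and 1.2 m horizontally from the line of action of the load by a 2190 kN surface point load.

Boussinesq vertical stress below a point load on an elastic half-space:
Δσ_z = 3P/(2πz²) · [1 + (r/z)²]^(−5/2)
r/z = 1.2/2.6 = 0.46154; [1+(r/z)²]^(−5/2) = 0.61707.
Δσ_z = 3×2190/(2π×2.6²) × 0.61707 = 154.68 × 0.61707 = 95.45 kPa

Δσ_z ≈ 95.4 kPa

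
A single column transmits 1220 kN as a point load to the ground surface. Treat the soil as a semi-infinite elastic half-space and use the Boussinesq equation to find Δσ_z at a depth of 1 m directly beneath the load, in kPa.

Δσ_z ≈ 583 kPa

Boussinesq vertical stress below a point load on an elastic half-space:
Δσ_z = 3P/(2πz²) · [1 + (r/z)²]^(−5/2)
r/z = 0/1 = 0; [1+(r/z)²]^(−5/2) = 1.
Δσ_z = 3×1220/(2π×1²) × 1 = 582.51 × 1 = 582.5 kPa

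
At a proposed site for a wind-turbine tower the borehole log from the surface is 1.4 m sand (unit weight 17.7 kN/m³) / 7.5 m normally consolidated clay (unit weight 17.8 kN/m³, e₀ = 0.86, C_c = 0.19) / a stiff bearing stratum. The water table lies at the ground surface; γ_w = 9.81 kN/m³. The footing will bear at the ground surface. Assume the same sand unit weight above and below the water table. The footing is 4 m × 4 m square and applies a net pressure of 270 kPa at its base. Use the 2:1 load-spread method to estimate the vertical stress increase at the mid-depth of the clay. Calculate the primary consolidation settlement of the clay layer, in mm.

S_c ≈ 271 mm

Mid-depth of clay below the ground surface: z = 1.4 + 7.5/2 = 5.15 m.
Total vertical stress at mid-clay: σ_v = 17.7×1.4 + 17.8×3.75 = 91.53 kPa.
Pore pressure: u = 9.81×(5.15 − 0) = 50.522 kPa.
Initial effective stress: σ'_0 = σ_v − u = 91.53 − 50.522 = 41.008 kPa.
Stress increase at mid-clay by the 2:1 spreading method:
Δσ = qBL/((B+z)(L+z)) = 270×4×4/((4+5.15)(4+5.15)) = 51.599 kPa
Final effective stress: σ'_f = σ'_0 + Δσ = 41.008 + 51.599 = 92.607 kPa.
Normally consolidated clay, so the full stress increment lies on the virgin compression line:
S_c = C_c·H/(1+e₀)·log₁₀(σ'_f/σ'_0) = 0.19×7.5/(1+0.86)×log₁₀(92.607/41.008)
    = 0.76613 × 0.35378 = 0.271 m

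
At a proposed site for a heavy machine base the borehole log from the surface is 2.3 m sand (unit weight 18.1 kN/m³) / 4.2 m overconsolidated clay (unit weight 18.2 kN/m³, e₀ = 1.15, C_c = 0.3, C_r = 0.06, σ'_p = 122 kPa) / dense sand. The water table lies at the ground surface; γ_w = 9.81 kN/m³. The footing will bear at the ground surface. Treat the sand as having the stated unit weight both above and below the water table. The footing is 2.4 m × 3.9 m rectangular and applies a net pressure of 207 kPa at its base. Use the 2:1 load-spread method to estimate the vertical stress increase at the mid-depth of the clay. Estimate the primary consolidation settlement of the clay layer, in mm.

S_c ≈ 33.6 mm

Mid-depth of clay below the ground surface: z = 2.3 + 4.2/2 = 4.4 m.
Total vertical stress at mid-clay: σ_v = 18.1×2.3 + 18.2×2.1 = 79.85 kPa.
Pore pressure: u = 9.81×(4.4 − 0) = 43.164 kPa.
Initial effective stress: σ'_0 = σ_v − u = 79.85 − 43.164 = 36.686 kPa.
Stress increase at mid-clay by the 2:1 spreading method:
Δσ = qBL/((B+z)(L+z)) = 207×2.4×3.9/((2.4+4.4)(3.9+4.4)) = 34.329 kPa
Final effective stress: σ'_f = 36.686 + 34.329 = 71.015 kPa.
σ'_f = 71.015 ≤ σ'_p = 122 kPa, so the clay remains overconsolidated and only the recompression index applies:
S_c = C_r·H/(1+e₀)·log₁₀(σ'_f/σ'_0) = 0.06×4.2/2.15×log₁₀(71.015/36.686)
    = 0.11721 × 0.28685 = 0.03362 m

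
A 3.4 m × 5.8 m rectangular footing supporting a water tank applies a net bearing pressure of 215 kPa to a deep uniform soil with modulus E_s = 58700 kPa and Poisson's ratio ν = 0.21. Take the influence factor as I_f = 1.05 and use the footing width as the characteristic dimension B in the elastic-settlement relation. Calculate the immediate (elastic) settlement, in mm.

Immediate (elastic) settlement: S_e = q·B·(1−ν²)/E_s · I_f.
S_e = 215 × 3.4 × (1 − 0.21²) / 58700 × 1.05
    = 215 × 3.4 × 0.9559 / 58700 × 1.05
    = 0.0125 m = 12.5 mm

S_e ≈ 12.5 mm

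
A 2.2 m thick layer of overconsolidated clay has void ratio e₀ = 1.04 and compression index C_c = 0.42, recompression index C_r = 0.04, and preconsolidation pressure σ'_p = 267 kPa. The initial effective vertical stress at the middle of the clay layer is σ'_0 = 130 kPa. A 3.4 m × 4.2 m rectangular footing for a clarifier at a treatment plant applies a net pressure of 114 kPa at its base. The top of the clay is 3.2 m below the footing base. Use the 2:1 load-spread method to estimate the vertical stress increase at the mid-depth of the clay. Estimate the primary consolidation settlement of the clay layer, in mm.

S_c ≈ 3.28 mm

Mid-depth of clay below the footing base: z = 3.2 + 2.2/2 = 4.3 m.
Stress increase at mid-clay by the 2:1 spreading method:
Δσ = qBL/((B+z)(L+z)) = 114×3.4×4.2/((3.4+4.3)(4.2+4.3)) = 24.873 kPa
Final effective stress: σ'_f = 130 + 24.873 = 154.87 kPa.
σ'_f = 154.87 ≤ σ'_p = 267 kPa, so the clay remains overconsolidated and only the recompression index applies:
S_c = C_r·H/(1+e₀)·log₁₀(σ'_f/σ'_0) = 0.04×2.2/2.04×log₁₀(154.87/130)
    = 0.043136 × 0.076024 = 0.003279 m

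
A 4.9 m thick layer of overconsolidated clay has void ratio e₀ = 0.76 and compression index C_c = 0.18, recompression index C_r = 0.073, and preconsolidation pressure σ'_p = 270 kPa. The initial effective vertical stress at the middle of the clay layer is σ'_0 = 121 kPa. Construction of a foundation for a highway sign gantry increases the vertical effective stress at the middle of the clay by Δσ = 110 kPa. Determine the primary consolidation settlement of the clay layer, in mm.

Final effective stress: σ'_f = 121 + 110 = 231 kPa.
σ'_f = 231 ≤ σ'_p = 270 kPa, so the clay remains overconsolidated and only the recompression index applies:
S_c = C_r·H/(1+e₀)·log₁₀(σ'_f/σ'_0) = 0.073×4.9/1.76×log₁₀(231/121)
    = 0.20324 × 0.28083 = 0.05708 m

S_c ≈ 57.1 mm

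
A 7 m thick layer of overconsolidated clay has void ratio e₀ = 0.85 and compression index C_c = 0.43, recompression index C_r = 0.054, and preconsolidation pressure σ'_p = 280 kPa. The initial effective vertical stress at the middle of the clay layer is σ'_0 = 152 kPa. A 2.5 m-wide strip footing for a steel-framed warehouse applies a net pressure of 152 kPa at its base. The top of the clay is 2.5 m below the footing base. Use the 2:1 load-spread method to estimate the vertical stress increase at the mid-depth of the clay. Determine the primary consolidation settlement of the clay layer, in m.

S_c ≈ 0.0229 m

Mid-depth of clay below the footing base: z = 2.5 + 7/2 = 6 m.
Stress increase at mid-clay by the 2:1 spreading method:
Δσ = qB/(B+z) = 152×2.5/(2.5+6) = 44.706 kPa
Final effective stress: σ'_f = 152 + 44.706 = 196.71 kPa.
σ'_f = 196.71 ≤ σ'_p = 280 kPa, so the clay remains overconsolidated and only the recompression index applies:
S_c = C_r·H/(1+e₀)·log₁₀(σ'_f/σ'_0) = 0.054×7/1.85×log₁₀(196.71/152)
    = 0.20433 × 0.11198 = 0.02288 m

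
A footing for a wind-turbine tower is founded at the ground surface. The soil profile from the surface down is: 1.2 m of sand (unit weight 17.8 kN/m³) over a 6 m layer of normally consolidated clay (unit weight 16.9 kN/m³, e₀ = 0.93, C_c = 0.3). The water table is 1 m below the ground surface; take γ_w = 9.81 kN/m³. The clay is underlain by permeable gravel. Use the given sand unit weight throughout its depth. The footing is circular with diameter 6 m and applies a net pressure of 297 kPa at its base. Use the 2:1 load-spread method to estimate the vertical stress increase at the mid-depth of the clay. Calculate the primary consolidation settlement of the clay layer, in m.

Mid-depth of clay below the ground surface: z = 1.2 + 6/2 = 4.2 m.
Total vertical stress at mid-clay: σ_v = 17.8×1.2 + 16.9×3 = 72.06 kPa.
Pore pressure: u = 9.81×(4.2 − 1) = 31.392 kPa.
Initial effective stress: σ'_0 = σ_v − u = 72.06 − 31.392 = 40.668 kPa.
Stress increase at mid-clay by the 2:1 spreading method:
Δσ ≈ qD²/(D+z)² = 297×6²/(6+4.2)² = 102.77 kPa
Final effective stress: σ'_f = σ'_0 + Δσ = 40.668 + 102.77 = 143.44 kPa.
Normally consolidated clay, so the full stress increment lies on the virgin compression line:
S_c = C_c·H/(1+e₀)·log₁₀(σ'_f/σ'_0) = 0.3×6/(1+0.93)×log₁₀(143.44/40.668)
    = 0.93264 × 0.54742 = 0.5105 m

S_c ≈ 0.511 m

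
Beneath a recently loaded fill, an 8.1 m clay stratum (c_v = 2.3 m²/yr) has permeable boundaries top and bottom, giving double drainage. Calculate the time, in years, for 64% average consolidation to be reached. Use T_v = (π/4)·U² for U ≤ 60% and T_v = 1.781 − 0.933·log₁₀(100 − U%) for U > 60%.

Drainage path length: H_d = H/2 = 4.05 m (double drainage).
U > 60%: T_v = 1.781 − 0.933·log₁₀(100 − 64) = 0.32897.
t = T_v·H_d²/c_v = 0.32897×4.05²/2.3 = 2.346 years.

t ≈ 2.35 years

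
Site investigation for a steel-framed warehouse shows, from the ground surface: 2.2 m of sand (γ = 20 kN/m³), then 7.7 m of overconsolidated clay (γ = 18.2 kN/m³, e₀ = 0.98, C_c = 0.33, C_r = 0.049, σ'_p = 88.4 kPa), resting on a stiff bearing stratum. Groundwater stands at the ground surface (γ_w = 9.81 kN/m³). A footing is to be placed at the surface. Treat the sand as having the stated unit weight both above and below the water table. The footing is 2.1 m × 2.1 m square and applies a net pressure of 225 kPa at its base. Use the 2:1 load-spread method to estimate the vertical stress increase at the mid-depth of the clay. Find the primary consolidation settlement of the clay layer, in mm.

Mid-depth of clay below the ground surface: z = 2.2 + 7.7/2 = 6.05 m.
Total vertical stress at mid-clay: σ_v = 20×2.2 + 18.2×3.85 = 114.07 kPa.
Pore pressure: u = 9.81×(6.05 − 0) = 59.351 kPa.
Initial effective stress: σ'_0 = σ_v − u = 114.07 − 59.351 = 54.719 kPa.
Stress increase at mid-clay by the 2:1 spreading method:
Δσ = qBL/((B+z)(L+z)) = 225×2.1×2.1/((2.1+6.05)(2.1+6.05)) = 14.938 kPa
Final effective stress: σ'_f = 54.719 + 14.938 = 69.657 kPa.
σ'_f = 69.657 ≤ σ'_p = 88.4 kPa, so the clay remains overconsolidated and only the recompression index applies:
S_c = C_r·H/(1+e₀)·log₁₀(σ'_f/σ'_0) = 0.049×7.7/1.98×log₁₀(69.657/54.719)
    = 0.19056 × 0.10483 = 0.01998 m

S_c ≈ 20 mm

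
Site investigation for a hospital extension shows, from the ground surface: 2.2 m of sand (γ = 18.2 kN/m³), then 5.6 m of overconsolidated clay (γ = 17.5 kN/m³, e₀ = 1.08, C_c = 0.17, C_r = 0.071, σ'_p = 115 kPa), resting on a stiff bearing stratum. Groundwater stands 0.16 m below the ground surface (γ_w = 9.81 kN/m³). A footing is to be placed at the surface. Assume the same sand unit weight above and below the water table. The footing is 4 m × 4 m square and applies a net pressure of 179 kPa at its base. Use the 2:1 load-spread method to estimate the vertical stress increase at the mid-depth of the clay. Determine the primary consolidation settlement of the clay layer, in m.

Mid-depth of clay below the ground surface: z = 2.2 + 5.6/2 = 5 m.
Total vertical stress at mid-clay: σ_v = 18.2×2.2 + 17.5×2.8 = 89.04 kPa.
Pore pressure: u = 9.81×(5 − 0.16) = 47.48 kPa.
Initial effective stress: σ'_0 = σ_v − u = 89.04 − 47.48 = 41.56 kPa.
Stress increase at mid-clay by the 2:1 spreading method:
Δσ = qBL/((B+z)(L+z)) = 179×4×4/((4+5)(4+5)) = 35.358 kPa
Final effective stress: σ'_f = 41.56 + 35.358 = 76.918 kPa.
σ'_f = 76.918 ≤ σ'_p = 115 kPa, so the clay remains overconsolidated and only the recompression index applies:
S_c = C_r·H/(1+e₀)·log₁₀(σ'_f/σ'_0) = 0.071×5.6/2.08×log₁₀(76.918/41.56)
    = 0.19115 × 0.26735 = 0.0511 m

S_c ≈ 0.0511 m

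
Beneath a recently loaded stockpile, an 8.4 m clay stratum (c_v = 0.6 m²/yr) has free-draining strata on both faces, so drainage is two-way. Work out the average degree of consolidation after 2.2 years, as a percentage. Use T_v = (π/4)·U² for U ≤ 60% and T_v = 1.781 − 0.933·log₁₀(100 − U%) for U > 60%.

Drainage path length: H_d = H/2 = 4.2 m (double drainage).
T_v = c_v·t/H_d² = 0.6×2.2/4.2² = 0.07483.
T_v = 0.07483 corresponds to the U ≤ 60% branch:
U = √(4T_v/π) = 0.3087

U ≈ 30.9 %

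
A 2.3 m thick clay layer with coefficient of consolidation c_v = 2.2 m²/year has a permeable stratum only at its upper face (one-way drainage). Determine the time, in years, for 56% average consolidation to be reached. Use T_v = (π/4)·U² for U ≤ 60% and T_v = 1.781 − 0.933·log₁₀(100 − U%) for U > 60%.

t ≈ 0.592 years

Drainage path length: H_d = H = 2.3 m (single drainage).
U ≤ 60%: T_v = (π/4)·U² = (π/4)×0.56² = 0.2463.
t = T_v·H_d²/c_v = 0.2463×2.3²/2.2 = 0.5922 years.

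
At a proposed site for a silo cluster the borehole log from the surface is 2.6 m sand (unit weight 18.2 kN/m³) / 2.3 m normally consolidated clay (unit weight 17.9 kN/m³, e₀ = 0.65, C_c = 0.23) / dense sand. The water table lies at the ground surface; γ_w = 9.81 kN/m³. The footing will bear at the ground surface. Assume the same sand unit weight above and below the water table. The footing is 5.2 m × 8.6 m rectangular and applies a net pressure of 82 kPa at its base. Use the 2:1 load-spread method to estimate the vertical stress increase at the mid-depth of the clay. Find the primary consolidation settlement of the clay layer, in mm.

Mid-depth of clay below the ground surface: z = 2.6 + 2.3/2 = 3.75 m.
Total vertical stress at mid-clay: σ_v = 18.2×2.6 + 17.9×1.15 = 67.905 kPa.
Pore pressure: u = 9.81×(3.75 − 0) = 36.788 kPa.
Initial effective stress: σ'_0 = σ_v − u = 67.905 − 36.788 = 31.117 kPa.
Stress increase at mid-clay by the 2:1 spreading method:
Δσ = qBL/((B+z)(L+z)) = 82×5.2×8.6/((5.2+3.75)(8.6+3.75)) = 33.176 kPa
Final effective stress: σ'_f = σ'_0 + Δσ = 31.117 + 33.176 = 64.293 kPa.
Normally consolidated clay, so the full stress increment lies on the virgin compression line:
S_c = C_c·H/(1+e₀)·log₁₀(σ'_f/σ'_0) = 0.23×2.3/(1+0.65)×log₁₀(64.293/31.117)
    = 0.32061 × 0.31517 = 0.101 m

S_c ≈ 101 mm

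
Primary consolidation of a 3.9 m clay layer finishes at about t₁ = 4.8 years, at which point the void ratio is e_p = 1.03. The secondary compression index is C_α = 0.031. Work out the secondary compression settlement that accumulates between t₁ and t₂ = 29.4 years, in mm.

Secondary compression: S_s = C_α·H/(1+e_p)·log₁₀(t₂/t₁)
S_s = 0.031×3.9/(1+1.03)×log₁₀(29.4/4.8)
    = 0.05956 × 0.7871 = 0.04688 m

S_s ≈ 46.9 mm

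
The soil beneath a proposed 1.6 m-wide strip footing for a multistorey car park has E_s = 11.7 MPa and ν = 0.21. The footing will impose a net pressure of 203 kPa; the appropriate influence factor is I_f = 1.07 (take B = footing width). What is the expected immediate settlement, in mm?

S_e ≈ 28.4 mm

Immediate (elastic) settlement: S_e = q·B·(1−ν²)/E_s · I_f.
E_s = 11.7 MPa = 11700 kPa.
S_e = 203 × 1.6 × (1 − 0.21²) / 11700 × 1.07
    = 203 × 1.6 × 0.9559 / 11700 × 1.07
    = 0.02839 m = 28.39 mm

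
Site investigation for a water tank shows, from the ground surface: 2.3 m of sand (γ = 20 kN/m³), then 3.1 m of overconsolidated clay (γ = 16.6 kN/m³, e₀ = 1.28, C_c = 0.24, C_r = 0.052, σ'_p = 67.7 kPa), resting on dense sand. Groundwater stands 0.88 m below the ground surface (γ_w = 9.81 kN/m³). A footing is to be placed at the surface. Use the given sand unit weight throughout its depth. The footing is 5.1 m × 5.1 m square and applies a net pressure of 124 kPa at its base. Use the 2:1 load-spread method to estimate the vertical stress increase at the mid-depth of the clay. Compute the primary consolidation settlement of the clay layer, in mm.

S_c ≈ 42.9 mm

Mid-depth of clay below the ground surface: z = 2.3 + 3.1/2 = 3.85 m.
Total vertical stress at mid-clay: σ_v = 20×2.3 + 16.6×1.55 = 71.73 kPa.
Pore pressure: u = 9.81×(3.85 − 0.88) = 29.136 kPa.
Initial effective stress: σ'_0 = σ_v − u = 71.73 − 29.136 = 42.594 kPa.
Stress increase at mid-clay by the 2:1 spreading method:
Δσ = qBL/((B+z)(L+z)) = 124×5.1×5.1/((5.1+3.85)(5.1+3.85)) = 40.264 kPa
Final effective stress: σ'_f = 42.594 + 40.264 = 82.858 kPa.
σ'_f = 82.858 > σ'_p = 67.7 kPa, so the stress path crosses the preconsolidation pressure — recompression up to σ'_p, then virgin compression beyond:
S_c = H/(1+e₀)·[C_r·log₁₀(σ'_p/σ'_0) + C_c·log₁₀(σ'_f/σ'_p)]
    = 3.1/2.28 × [0.052×log₁₀(67.7/42.594) + 0.24×log₁₀(82.858/67.7)]
    = 1.3596 × [0.010464 + 0.021059] = 0.04286 m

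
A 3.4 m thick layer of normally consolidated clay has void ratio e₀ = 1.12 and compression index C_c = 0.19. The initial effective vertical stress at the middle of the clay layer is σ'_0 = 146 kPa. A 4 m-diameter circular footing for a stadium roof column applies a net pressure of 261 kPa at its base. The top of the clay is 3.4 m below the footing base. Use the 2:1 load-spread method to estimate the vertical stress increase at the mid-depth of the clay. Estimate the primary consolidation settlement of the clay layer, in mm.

S_c ≈ 39.3 mm

Mid-depth of clay below the footing base: z = 3.4 + 3.4/2 = 5.1 m.
Stress increase at mid-clay by the 2:1 spreading method:
Δσ ≈ qD²/(D+z)² = 261×4²/(4+5.1)² = 50.429 kPa
Final effective stress: σ'_f = σ'_0 + Δσ = 146 + 50.429 = 196.43 kPa.
Normally consolidated clay, so the full stress increment lies on the virgin compression line:
S_c = C_c·H/(1+e₀)·log₁₀(σ'_f/σ'_0) = 0.19×3.4/(1+1.12)×log₁₀(196.43/146)
    = 0.30472 × 0.12885 = 0.03926 m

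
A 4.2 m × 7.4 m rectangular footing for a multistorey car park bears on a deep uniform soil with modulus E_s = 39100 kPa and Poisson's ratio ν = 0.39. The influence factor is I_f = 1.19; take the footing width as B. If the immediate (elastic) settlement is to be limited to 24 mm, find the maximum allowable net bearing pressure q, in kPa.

q ≈ 221 kPa

S_e = q·B·(1−ν²)/E_s · I_f  ⇒  q = S_e·E_s / (B·(1−ν²)·I_f).
q = 0.024 × 39100 / (4.2 × 0.8479 × 1.19) = 221.4 kPa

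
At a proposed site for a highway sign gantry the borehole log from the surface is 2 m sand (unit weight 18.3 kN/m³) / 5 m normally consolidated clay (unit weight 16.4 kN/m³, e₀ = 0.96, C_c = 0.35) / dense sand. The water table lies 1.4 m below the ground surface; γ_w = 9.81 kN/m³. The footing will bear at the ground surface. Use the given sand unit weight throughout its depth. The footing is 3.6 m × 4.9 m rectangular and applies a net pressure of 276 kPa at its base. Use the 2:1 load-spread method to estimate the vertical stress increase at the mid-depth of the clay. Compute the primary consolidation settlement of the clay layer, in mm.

Mid-depth of clay below the ground surface: z = 2 + 5/2 = 4.5 m.
Total vertical stress at mid-clay: σ_v = 18.3×2 + 16.4×2.5 = 77.6 kPa.
Pore pressure: u = 9.81×(4.5 − 1.4) = 30.411 kPa.
Initial effective stress: σ'_0 = σ_v − u = 77.6 − 30.411 = 47.189 kPa.
Stress increase at mid-clay by the 2:1 spreading method:
Δσ = qBL/((B+z)(L+z)) = 276×3.6×4.9/((3.6+4.5)(4.9+4.5)) = 63.943 kPa
Final effective stress: σ'_f = σ'_0 + Δσ = 47.189 + 63.943 = 111.13 kPa.
Normally consolidated clay, so the full stress increment lies on the virgin compression line:
S_c = C_c·H/(1+e₀)·log₁₀(σ'_f/σ'_0) = 0.35×5/(1+0.96)×log₁₀(111.13/47.189)
    = 0.89286 × 0.37199 = 0.3321 m

S_c ≈ 332 mm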